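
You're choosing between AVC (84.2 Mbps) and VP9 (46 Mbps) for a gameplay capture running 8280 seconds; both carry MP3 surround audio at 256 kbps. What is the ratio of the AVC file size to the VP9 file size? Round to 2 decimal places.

1.83

Audio: 256 kbps = 0.256 Mbps.
AVC: 84.456 Mbps × 8280 s = 699295.7 Mb = 87.412 GB.
VP9: 46.256 Mbps × 8280 s = 382999.7 Mb = 47.875 GB.
Ratio: 87.412 / 47.875 = 1.826.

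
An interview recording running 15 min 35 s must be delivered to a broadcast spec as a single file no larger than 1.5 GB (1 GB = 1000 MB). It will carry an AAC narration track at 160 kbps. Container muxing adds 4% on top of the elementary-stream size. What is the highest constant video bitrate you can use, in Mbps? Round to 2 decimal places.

Budget: 1.5 GB = 12000.0 Mb.
Stream payload after overhead: 12000.0 / 1.04 = 11538.5 Mb.
15 min 35 s = 935 s
Total bitrate budget: 11538.5 Mb / 935 s = 12.341 Mbps.
Audio: 160 kbps = 0.160 Mbps.
Video: 12.341 − 0.160 = 12.181 Mbps.

12.18 Mbps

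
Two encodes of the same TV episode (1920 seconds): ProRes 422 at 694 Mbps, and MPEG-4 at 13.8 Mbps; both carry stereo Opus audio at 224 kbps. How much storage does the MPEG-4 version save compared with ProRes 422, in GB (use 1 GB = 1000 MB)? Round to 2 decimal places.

Audio: 224 kbps = 0.224 Mbps.
ProRes 422: 694.224 Mbps × 1920 s = 1332910.1 Mb = 166.614 GB.
MPEG-4: 14.024 Mbps × 1920 s = 26926.1 Mb = 3.366 GB.
Saving: 166.614 − 3.366 = 163.248 GB.

163.25 GB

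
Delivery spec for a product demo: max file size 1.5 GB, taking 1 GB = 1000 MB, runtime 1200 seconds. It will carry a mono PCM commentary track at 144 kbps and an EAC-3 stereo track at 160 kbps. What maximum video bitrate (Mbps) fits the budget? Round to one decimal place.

9.7 Mbps

Budget: 1.5 GB = 12000.0 Mb.
Total bitrate budget: 12000.0 Mb / 1200 s = 10.000 Mbps.
Audio total: 144 + 160 = 304 kbps = 0.304 Mbps.
Video: 10.000 − 0.304 = 9.696 Mbps.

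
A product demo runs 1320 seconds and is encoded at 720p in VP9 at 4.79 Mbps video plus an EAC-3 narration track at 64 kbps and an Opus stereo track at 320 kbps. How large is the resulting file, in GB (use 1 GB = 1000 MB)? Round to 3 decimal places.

Audio total: 64 + 320 = 384 kbps = 0.384 Mbps.
Total bitrate: 4.79 + 0.384 = 5.174 Mbps.
Stream data: 5.174 Mbps × 1320 s = 6829.7 Mb.
6,830 Mb ÷ 8 = 853.7 MB → 0.8537 GB.

0.854 GB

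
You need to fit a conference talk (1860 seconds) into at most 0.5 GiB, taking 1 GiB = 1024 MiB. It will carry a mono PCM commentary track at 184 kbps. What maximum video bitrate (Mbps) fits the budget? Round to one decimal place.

2.1 Mbps

Budget: 0.5 GiB = 4295.0 Mb.
Total bitrate budget: 4295.0 Mb / 1860 s = 2.309 Mbps.
Audio: 184 kbps = 0.184 Mbps.
Video: 2.309 − 0.184 = 2.125 Mbps.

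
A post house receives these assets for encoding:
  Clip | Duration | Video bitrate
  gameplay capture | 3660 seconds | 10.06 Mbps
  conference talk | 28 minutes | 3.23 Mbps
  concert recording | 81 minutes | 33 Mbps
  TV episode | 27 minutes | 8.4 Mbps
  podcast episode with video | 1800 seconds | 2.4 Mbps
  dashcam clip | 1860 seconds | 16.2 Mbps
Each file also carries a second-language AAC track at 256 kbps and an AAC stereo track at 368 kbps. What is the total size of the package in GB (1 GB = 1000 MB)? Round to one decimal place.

Audio total: 256 + 368 = 624 kbps = 0.624 Mbps.
gameplay capture: 10.684 Mbps × 3660 s = 39103.4 Mb
conference talk: 3.854 Mbps × 1680 s = 6474.7 Mb
concert recording: 33.624 Mbps × 4860 s = 163412.6 Mb
TV episode: 9.024 Mbps × 1620 s = 14618.9 Mb
podcast episode with video: 3.024 Mbps × 1800 s = 5443.2 Mb
dashcam clip: 16.824 Mbps × 1860 s = 31292.6 Mb
Total: 260345.5 Mb = 32543.2 MB.
= 32.54 GB.

32.5 GB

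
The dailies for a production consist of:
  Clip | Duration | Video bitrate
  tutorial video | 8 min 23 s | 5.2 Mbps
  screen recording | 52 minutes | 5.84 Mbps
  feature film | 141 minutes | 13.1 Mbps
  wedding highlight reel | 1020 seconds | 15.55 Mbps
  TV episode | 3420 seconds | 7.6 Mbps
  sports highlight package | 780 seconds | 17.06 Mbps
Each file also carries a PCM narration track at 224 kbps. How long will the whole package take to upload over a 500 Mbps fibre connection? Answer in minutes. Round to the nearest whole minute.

Audio: 224 kbps = 0.224 Mbps.
tutorial video: 5.424 Mbps × 503 s = 2728.3 Mb
screen recording: 6.064 Mbps × 3120 s = 18919.7 Mb
feature film: 13.324 Mbps × 8460 s = 112721.0 Mb
wedding highlight reel: 15.774 Mbps × 1020 s = 16089.5 Mb
TV episode: 7.824 Mbps × 3420 s = 26758.1 Mb
sports highlight package: 17.284 Mbps × 780 s = 13481.5 Mb
Total: 190698.1 Mb = 23837.3 MB.
At 500 Mbps: 190698.1 / 500 = 381 s ≈ 6.36 minutes.

6 minutes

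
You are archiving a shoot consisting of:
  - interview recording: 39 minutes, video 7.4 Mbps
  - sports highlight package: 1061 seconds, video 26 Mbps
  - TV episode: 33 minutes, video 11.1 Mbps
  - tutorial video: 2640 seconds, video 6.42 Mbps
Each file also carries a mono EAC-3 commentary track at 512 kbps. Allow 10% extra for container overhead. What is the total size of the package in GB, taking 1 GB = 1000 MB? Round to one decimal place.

Audio: 512 kbps = 0.512 Mbps.
interview recording: 7.912 Mbps × 2340 s × 1.10 = 20365.5 Mb
sports highlight package: 26.512 Mbps × 1061 s × 1.10 = 30942.2 Mb
TV episode: 11.612 Mbps × 1980 s × 1.10 = 25290.9 Mb
tutorial video: 6.932 Mbps × 2640 s × 1.10 = 20130.5 Mb
Total: 96729.1 Mb = 12091.1 MB.
= 12.09 GB.

12.1 GB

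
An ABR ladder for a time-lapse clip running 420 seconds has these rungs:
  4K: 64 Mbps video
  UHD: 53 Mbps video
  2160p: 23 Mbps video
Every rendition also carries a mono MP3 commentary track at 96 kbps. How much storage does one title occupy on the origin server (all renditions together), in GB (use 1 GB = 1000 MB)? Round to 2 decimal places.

Audio: 96 kbps = 0.096 Mbps.
Sum of rendition bitrates: (64+0.096) + (53+0.096) + (23+0.096) = 140.288 Mbps.
× 420 s = 58,921 Mb = 7,365 MB = 7.365 GB.

7.37 GB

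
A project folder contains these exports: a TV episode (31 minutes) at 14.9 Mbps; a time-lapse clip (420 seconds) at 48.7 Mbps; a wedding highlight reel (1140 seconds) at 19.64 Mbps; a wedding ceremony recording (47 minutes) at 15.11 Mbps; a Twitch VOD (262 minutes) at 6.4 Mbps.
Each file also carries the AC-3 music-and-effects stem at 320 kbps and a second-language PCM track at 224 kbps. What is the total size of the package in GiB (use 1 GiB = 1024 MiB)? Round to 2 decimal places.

26.28 GiB

Audio total: 320 + 224 = 544 kbps = 0.544 Mbps.
TV episode: 15.444 Mbps × 1860 s = 28725.8 Mb
time-lapse clip: 49.244 Mbps × 420 s = 20682.5 Mb
wedding highlight reel: 20.184 Mbps × 1140 s = 23009.8 Mb
wedding ceremony recording: 15.654 Mbps × 2820 s = 44144.3 Mb
Twitch VOD: 6.944 Mbps × 15720 s = 109159.7 Mb
Total: 225722.0 Mb = 28215.3 MB.
= 26.28 GiB.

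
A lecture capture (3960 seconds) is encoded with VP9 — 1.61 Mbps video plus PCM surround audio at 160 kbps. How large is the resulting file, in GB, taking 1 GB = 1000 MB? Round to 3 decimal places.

0.876 GB

Audio: 160 kbps = 0.160 Mbps.
Total bitrate: 1.61 + 0.160 = 1.770 Mbps.
Stream data: 1.770 Mbps × 3960 s = 7009.2 Mb.
7,009 Mb ÷ 8 = 876.1 MB → 0.8761 GB.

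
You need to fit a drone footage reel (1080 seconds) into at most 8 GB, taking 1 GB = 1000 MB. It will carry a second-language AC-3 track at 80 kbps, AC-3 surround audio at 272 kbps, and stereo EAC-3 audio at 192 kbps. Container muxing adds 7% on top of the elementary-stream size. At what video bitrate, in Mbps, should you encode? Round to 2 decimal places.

Budget: 8 GB = 64000.0 Mb.
Stream payload after overhead: 64000.0 / 1.07 = 59813.1 Mb.
Total bitrate budget: 59813.1 Mb / 1080 s = 55.382 Mbps.
Audio total: 80 + 272 + 192 = 544 kbps = 0.544 Mbps.
Video: 55.382 − 0.544 = 54.838 Mbps.

54.84 Mbps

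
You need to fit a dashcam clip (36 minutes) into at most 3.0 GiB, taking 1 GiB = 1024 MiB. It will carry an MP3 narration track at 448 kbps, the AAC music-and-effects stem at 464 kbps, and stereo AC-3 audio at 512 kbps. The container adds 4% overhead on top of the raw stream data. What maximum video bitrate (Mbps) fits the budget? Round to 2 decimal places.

10.05 Mbps

Budget: 3.0 GiB = 25769.8 Mb.
Stream payload after overhead: 25769.8 / 1.04 = 24778.7 Mb.
36 min = 2160 s
Total bitrate budget: 24778.7 Mb / 2160 s = 11.472 Mbps.
Audio total: 448 + 464 + 512 = 1424 kbps = 1.424 Mbps.
Video: 11.472 − 1.424 = 10.048 Mbps.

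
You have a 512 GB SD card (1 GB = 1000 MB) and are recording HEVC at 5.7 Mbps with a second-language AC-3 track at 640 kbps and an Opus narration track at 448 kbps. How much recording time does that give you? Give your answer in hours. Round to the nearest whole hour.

Audio total: 640 + 448 = 1088 kbps = 1.088 Mbps.
Total bitrate: 5.7 + 1.088 = 6.788 Mbps.
Capacity: 512 GB = 4,096,000 Mb.
Recording time: 4,096,000 / 6.788 = 603,418 s ≈ 168 hours.

168 hours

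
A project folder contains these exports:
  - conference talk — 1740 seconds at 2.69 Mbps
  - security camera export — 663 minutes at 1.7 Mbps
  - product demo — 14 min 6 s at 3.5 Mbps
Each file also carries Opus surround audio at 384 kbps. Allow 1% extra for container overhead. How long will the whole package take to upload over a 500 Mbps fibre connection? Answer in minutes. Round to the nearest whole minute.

3 minutes

Audio: 384 kbps = 0.384 Mbps.
conference talk: 3.074 Mbps × 1740 s × 1.01 = 5402.2 Mb
security camera export: 2.084 Mbps × 39780 s × 1.01 = 83730.5 Mb
product demo: 3.884 Mbps × 846 s × 1.01 = 3318.7 Mb
Total: 92451.5 Mb = 11556.4 MB.
At 500 Mbps: 92451.5 / 500 = 185 s ≈ 3.08 minutes.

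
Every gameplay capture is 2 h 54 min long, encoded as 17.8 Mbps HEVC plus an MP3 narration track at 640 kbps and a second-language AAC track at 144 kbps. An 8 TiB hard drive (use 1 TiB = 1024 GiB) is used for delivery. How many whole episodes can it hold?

2 h 54 min = 174 min = 10440 s
Audio total: 640 + 144 = 784 kbps = 0.784 Mbps.
Total bitrate: 18.584 Mbps.
Per item: 18.584 Mbps × 10440 s = 194,017 Mb = 24,252 MB.
Capacity: 8 TiB = 70,368,744 Mb; 362.69 items → 362 complete.

362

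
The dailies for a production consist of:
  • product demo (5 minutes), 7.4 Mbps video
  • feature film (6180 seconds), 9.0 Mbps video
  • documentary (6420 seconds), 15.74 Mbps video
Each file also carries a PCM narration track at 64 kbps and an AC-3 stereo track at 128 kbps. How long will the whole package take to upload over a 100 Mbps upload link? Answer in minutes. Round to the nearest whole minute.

Audio total: 64 + 128 = 192 kbps = 0.192 Mbps.
product demo: 7.592 Mbps × 300 s = 2277.6 Mb
feature film: 9.192 Mbps × 6180 s = 56806.6 Mb
documentary: 15.932 Mbps × 6420 s = 102283.4 Mb
Total: 161367.6 Mb = 20171.0 MB.
At 100 Mbps: 161367.6 / 100 = 1614 s ≈ 26.9 minutes.

27 minutes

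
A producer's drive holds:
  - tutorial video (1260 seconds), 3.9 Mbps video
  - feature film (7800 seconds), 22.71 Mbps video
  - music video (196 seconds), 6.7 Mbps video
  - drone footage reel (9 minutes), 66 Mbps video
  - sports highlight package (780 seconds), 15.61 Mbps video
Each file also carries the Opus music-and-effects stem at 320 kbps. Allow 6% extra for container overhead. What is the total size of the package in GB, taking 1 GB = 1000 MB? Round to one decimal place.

Audio: 320 kbps = 0.320 Mbps.
tutorial video: 4.220 Mbps × 1260 s × 1.06 = 5636.2 Mb
feature film: 23.030 Mbps × 7800 s × 1.06 = 190412.0 Mb
music video: 7.020 Mbps × 196 s × 1.06 = 1458.5 Mb
drone footage reel: 66.320 Mbps × 540 s × 1.06 = 37961.6 Mb
sports highlight package: 15.930 Mbps × 780 s × 1.06 = 13170.9 Mb
Total: 248639.2 Mb = 31079.9 MB.
= 31.08 GB.

31.1 GB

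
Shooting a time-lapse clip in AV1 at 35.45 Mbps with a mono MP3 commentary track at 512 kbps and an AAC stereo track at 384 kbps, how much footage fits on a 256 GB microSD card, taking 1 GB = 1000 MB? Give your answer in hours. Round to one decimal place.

Audio total: 512 + 384 = 896 kbps = 0.896 Mbps.
Total bitrate: 35.45 + 0.896 = 36.346 Mbps.
Capacity: 256 GB = 2,048,000 Mb.
Recording time: 2,048,000 / 36.346 = 56,347 s ≈ 15.7 hours.

15.7 hours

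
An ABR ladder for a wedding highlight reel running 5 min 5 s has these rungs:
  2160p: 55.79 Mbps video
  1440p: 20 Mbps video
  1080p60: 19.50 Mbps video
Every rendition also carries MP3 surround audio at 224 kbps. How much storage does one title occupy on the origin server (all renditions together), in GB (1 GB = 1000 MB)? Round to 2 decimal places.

3.66 GB

5 min 5 s = 305 s
Audio: 224 kbps = 0.224 Mbps.
Sum of rendition bitrates: (55.79+0.224) + (20+0.224) + (19.50+0.224) = 95.962 Mbps.
× 305 s = 29,268 Mb = 3,659 MB = 3.659 GB.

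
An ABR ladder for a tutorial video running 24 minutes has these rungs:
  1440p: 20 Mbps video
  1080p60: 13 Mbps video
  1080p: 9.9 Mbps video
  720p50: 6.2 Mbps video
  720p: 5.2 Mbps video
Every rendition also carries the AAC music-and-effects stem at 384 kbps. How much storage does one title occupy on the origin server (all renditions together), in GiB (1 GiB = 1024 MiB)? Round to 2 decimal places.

9.42 GiB

24 min = 1440 s
Audio: 384 kbps = 0.384 Mbps.
Sum of rendition bitrates: (20+0.384) + (13+0.384) + (9.9+0.384) + (6.2+0.384) + (5.2+0.384) = 56.220 Mbps.
× 1440 s = 80,957 Mb = 10,120 MB = 9.425 GiB.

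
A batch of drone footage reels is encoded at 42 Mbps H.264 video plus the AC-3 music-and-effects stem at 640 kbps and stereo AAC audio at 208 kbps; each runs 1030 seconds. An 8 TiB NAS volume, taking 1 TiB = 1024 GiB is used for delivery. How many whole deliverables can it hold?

1594

Audio total: 640 + 208 = 848 kbps = 0.848 Mbps.
Total bitrate: 42.848 Mbps.
Per item: 42.848 Mbps × 1030 s = 44,133 Mb = 5,517 MB.
Capacity: 8 TiB = 70,368,744 Mb; 1594.45 items → 1594 complete.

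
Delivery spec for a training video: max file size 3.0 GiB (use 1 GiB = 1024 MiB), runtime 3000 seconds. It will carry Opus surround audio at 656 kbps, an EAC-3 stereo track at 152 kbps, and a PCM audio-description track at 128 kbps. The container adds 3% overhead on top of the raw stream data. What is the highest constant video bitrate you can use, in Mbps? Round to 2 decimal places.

7.40 Mbps

Budget: 3.0 GiB = 25769.8 Mb.
Stream payload after overhead: 25769.8 / 1.03 = 25019.2 Mb.
Total bitrate budget: 25019.2 Mb / 3000 s = 8.340 Mbps.
Audio total: 656 + 152 + 128 = 936 kbps = 0.936 Mbps.
Video: 8.340 − 0.936 = 7.404 Mbps.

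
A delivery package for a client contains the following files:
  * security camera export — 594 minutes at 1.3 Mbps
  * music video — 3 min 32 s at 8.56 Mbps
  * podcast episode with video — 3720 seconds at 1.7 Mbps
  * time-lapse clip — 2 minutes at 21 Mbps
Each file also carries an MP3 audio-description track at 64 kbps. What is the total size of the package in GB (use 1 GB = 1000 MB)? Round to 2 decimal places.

7.44 GB

Audio: 64 kbps = 0.064 Mbps.
security camera export: 1.364 Mbps × 35640 s = 48613.0 Mb
music video: 8.624 Mbps × 212 s = 1828.3 Mb
podcast episode with video: 1.764 Mbps × 3720 s = 6562.1 Mb
time-lapse clip: 21.064 Mbps × 120 s = 2527.7 Mb
Total: 59531.0 Mb = 7441.4 MB.
= 7.441 GB.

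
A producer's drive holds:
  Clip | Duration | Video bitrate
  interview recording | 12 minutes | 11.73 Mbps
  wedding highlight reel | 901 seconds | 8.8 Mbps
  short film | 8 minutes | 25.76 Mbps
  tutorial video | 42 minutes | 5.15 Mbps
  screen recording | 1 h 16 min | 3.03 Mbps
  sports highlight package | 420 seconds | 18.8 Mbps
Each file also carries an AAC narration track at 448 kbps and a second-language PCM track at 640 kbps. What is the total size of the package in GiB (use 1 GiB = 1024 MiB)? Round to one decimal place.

Audio total: 448 + 640 = 1088 kbps = 1.088 Mbps.
interview recording: 12.818 Mbps × 720 s = 9229.0 Mb
wedding highlight reel: 9.888 Mbps × 901 s = 8909.1 Mb
short film: 26.848 Mbps × 480 s = 12887.0 Mb
tutorial video: 6.238 Mbps × 2520 s = 15719.8 Mb
screen recording: 4.118 Mbps × 4560 s = 18778.1 Mb
sports highlight package: 19.888 Mbps × 420 s = 8353.0 Mb
Total: 73875.9 Mb = 9234.5 MB.
= 8.600 GiB.

8.6 GiB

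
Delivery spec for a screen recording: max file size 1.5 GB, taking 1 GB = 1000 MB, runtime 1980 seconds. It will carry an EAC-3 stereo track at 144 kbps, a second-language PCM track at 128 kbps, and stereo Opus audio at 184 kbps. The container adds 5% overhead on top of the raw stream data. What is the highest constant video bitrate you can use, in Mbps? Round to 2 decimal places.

Budget: 1.5 GB = 12000.0 Mb.
Stream payload after overhead: 12000.0 / 1.05 = 11428.6 Mb.
Total bitrate budget: 11428.6 Mb / 1980 s = 5.772 Mbps.
Audio total: 144 + 128 + 184 = 456 kbps = 0.456 Mbps.
Video: 5.772 − 0.456 = 5.316 Mbps.

5.32 Mbps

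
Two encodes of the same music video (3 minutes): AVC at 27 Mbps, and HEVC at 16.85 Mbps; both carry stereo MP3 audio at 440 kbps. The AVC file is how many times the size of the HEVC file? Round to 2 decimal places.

1.59

3 min = 180 s
Audio: 440 kbps = 0.440 Mbps.
AVC: 27.440 Mbps × 180 s = 4939.2 Mb = 0.617 GB.
HEVC: 17.290 Mbps × 180 s = 3112.2 Mb = 0.389 GB.
Ratio: 0.617 / 0.389 = 1.587.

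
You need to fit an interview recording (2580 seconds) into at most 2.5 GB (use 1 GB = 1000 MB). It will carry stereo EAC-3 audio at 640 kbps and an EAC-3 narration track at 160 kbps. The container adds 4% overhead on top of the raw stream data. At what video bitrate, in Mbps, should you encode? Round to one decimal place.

Budget: 2.5 GB = 20000.0 Mb.
Stream payload after overhead: 20000.0 / 1.04 = 19230.8 Mb.
Total bitrate budget: 19230.8 Mb / 2580 s = 7.454 Mbps.
Audio total: 640 + 160 = 800 kbps = 0.800 Mbps.
Video: 7.454 − 0.800 = 6.654 Mbps.

6.7 Mbps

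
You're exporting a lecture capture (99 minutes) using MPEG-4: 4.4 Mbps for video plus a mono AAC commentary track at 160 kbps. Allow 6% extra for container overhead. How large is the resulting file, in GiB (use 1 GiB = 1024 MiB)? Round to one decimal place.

99 min = 5940 s
Audio: 160 kbps = 0.160 Mbps.
Total bitrate: 4.4 + 0.160 = 4.560 Mbps.
Stream data: 4.560 Mbps × 5940 s = 27086.4 Mb.
With 6% container overhead: ×1.06.
28,712 Mb = 3,588,948,000 bytes ÷ 1,073,741,824 = 3.342 GiB.

3.3 GiB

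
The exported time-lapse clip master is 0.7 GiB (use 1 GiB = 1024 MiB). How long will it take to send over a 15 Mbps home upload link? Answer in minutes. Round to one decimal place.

File: 0.7 GiB = 6013.0 Mb.
At 15 Mbps: 6013.0 / 15 = 400.9 s ≈ 6.68 minutes.

6.7 minutes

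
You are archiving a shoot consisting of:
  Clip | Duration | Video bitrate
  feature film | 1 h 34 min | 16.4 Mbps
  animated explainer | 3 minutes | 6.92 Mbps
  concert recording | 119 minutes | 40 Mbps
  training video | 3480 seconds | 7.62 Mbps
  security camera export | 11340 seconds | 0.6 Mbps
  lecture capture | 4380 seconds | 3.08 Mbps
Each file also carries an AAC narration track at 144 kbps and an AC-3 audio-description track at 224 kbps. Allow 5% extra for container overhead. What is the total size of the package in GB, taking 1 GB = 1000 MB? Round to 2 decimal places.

Audio total: 144 + 224 = 368 kbps = 0.368 Mbps.
feature film: 16.768 Mbps × 5640 s × 1.05 = 99300.1 Mb
animated explainer: 7.288 Mbps × 180 s × 1.05 = 1377.4 Mb
concert recording: 40.368 Mbps × 7140 s × 1.05 = 302638.9 Mb
training video: 7.988 Mbps × 3480 s × 1.05 = 29188.2 Mb
security camera export: 0.968 Mbps × 11340 s × 1.05 = 11526.0 Mb
lecture capture: 3.448 Mbps × 4380 s × 1.05 = 15857.4 Mb
Total: 459887.9 Mb = 57486.0 MB.
= 57.49 GB.

57.49 GB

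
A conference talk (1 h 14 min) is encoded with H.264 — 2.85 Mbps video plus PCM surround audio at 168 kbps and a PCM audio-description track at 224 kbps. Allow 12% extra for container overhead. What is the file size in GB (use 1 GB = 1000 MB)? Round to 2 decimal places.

2.02 GB

1 h 14 min = 74 min = 4440 s
Audio total: 168 + 224 = 392 kbps = 0.392 Mbps.
Total bitrate: 2.85 + 0.392 = 3.242 Mbps.
Stream data: 3.242 Mbps × 4440 s = 14394.5 Mb.
With 12% container overhead: ×1.12.
16,122 Mb ÷ 8 = 2,015 MB → 2.015 GB.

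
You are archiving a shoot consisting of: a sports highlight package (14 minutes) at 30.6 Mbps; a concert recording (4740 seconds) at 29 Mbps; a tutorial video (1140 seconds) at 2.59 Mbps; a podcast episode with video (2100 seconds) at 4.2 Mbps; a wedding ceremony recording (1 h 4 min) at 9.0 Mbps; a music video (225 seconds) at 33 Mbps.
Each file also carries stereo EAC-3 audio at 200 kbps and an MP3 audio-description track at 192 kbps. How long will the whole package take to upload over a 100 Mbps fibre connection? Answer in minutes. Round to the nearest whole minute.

Audio total: 200 + 192 = 392 kbps = 0.392 Mbps.
sports highlight package: 30.992 Mbps × 840 s = 26033.3 Mb
concert recording: 29.392 Mbps × 4740 s = 139318.1 Mb
tutorial video: 2.982 Mbps × 1140 s = 3399.5 Mb
podcast episode with video: 4.592 Mbps × 2100 s = 9643.2 Mb
wedding ceremony recording: 9.392 Mbps × 3840 s = 36065.3 Mb
music video: 33.392 Mbps × 225 s = 7513.2 Mb
Total: 221972.5 Mb = 27746.6 MB.
At 100 Mbps: 221972.5 / 100 = 2220 s ≈ 37 minutes.

37 minutes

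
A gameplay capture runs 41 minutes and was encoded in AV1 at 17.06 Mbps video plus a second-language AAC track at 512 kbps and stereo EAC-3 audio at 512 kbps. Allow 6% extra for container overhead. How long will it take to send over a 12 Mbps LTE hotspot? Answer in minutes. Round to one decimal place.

41 min = 2460 s
Audio total: 512 + 512 = 1024 kbps = 1.024 Mbps.
Total bitrate: 18.084 Mbps.
File: 18.084 Mbps × 2460 s = 44486.6 Mb.
With 6% container overhead: ×1.06. → 47155.8 Mb.
At 12 Mbps: 47155.8 / 12 = 3929.7 s ≈ 65.5 minutes.

65.5 minutes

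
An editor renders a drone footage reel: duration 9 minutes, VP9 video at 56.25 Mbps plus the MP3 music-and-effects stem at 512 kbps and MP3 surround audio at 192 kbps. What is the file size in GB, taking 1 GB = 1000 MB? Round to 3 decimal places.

9 min = 540 s
Audio total: 512 + 192 = 704 kbps = 0.704 Mbps.
Total bitrate: 56.25 + 0.704 = 56.954 Mbps.
Stream data: 56.954 Mbps × 540 s = 30755.2 Mb.
30,755 Mb ÷ 8 = 3,844 MB → 3.844 GB.

3.844 GB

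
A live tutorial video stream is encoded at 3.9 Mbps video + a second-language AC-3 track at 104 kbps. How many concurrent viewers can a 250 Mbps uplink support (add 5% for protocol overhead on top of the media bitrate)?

59

Audio: 104 kbps = 0.104 Mbps.
Per-viewer media rate: 4.004 Mbps.
On the wire with 5% overhead: 4.204 Mbps.
250 Mbps = 250.0 Mbps; 250.0 / 4.204 = 59.46 → 59 viewers.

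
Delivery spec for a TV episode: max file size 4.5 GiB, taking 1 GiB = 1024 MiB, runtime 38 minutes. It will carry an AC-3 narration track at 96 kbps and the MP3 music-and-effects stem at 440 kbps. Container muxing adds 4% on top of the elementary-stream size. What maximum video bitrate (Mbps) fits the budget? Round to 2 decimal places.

Budget: 4.5 GiB = 38654.7 Mb.
Stream payload after overhead: 38654.7 / 1.04 = 37168.0 Mb.
38 min = 2280 s
Total bitrate budget: 37168.0 Mb / 2280 s = 16.302 Mbps.
Audio total: 96 + 440 = 536 kbps = 0.536 Mbps.
Video: 16.302 − 0.536 = 15.766 Mbps.

15.77 Mbps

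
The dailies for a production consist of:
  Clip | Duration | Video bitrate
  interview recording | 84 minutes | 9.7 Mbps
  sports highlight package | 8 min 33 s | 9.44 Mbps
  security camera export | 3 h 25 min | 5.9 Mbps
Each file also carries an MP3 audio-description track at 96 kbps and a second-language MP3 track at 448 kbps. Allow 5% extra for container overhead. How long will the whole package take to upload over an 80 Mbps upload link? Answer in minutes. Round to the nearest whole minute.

Audio total: 96 + 448 = 544 kbps = 0.544 Mbps.
interview recording: 10.244 Mbps × 5040 s × 1.05 = 54211.2 Mb
sports highlight package: 9.984 Mbps × 513 s × 1.05 = 5377.9 Mb
security camera export: 6.444 Mbps × 12300 s × 1.05 = 83224.3 Mb
Total: 142813.4 Mb = 17851.7 MB.
At 80 Mbps: 142813.4 / 80 = 1785 s ≈ 29.8 minutes.

30 minutes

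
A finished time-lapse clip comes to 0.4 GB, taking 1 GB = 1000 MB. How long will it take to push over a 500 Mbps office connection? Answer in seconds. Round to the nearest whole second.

6 seconds

File: 0.4 GB = 3200.0 Mb.
At 500 Mbps: 3200.0 / 500 = 6.4 s ≈ 6.4 seconds.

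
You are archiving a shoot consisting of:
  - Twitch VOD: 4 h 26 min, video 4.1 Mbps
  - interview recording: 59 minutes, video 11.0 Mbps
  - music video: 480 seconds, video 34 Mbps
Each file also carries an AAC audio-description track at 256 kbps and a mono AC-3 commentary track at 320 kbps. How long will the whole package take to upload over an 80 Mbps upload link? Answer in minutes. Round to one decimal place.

27.5 minutes

Audio total: 256 + 320 = 576 kbps = 0.576 Mbps.
Twitch VOD: 4.676 Mbps × 15960 s = 74629.0 Mb
interview recording: 11.576 Mbps × 3540 s = 40979.0 Mb
music video: 34.576 Mbps × 480 s = 16596.5 Mb
Total: 132204.5 Mb = 16525.6 MB.
At 80 Mbps: 132204.5 / 80 = 1653 s ≈ 27.5 minutes.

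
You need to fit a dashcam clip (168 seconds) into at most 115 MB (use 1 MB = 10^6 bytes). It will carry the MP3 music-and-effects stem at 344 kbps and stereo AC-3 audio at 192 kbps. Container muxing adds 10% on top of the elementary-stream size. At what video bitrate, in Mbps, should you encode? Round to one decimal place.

Budget: 115 MB = 920.0 Mb.
Stream payload after overhead: 920.0 / 1.10 = 836.4 Mb.
Total bitrate budget: 836.4 Mb / 168 s = 4.978 Mbps.
Audio total: 344 + 192 = 536 kbps = 0.536 Mbps.
Video: 4.978 − 0.536 = 4.442 Mbps.

4.4 Mbps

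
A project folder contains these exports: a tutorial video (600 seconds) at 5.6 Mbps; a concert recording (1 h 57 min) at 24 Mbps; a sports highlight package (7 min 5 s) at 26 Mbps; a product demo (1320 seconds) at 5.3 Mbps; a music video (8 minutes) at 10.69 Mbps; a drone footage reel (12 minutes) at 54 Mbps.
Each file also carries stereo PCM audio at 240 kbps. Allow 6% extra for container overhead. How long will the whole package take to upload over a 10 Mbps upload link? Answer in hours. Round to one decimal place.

7.0 hours

Audio: 240 kbps = 0.240 Mbps.
tutorial video: 5.840 Mbps × 600 s × 1.06 = 3714.2 Mb
concert recording: 24.240 Mbps × 7020 s × 1.06 = 180374.7 Mb
sports highlight package: 26.240 Mbps × 425 s × 1.06 = 11821.1 Mb
product demo: 5.540 Mbps × 1320 s × 1.06 = 7751.6 Mb
music video: 10.930 Mbps × 480 s × 1.06 = 5561.2 Mb
drone footage reel: 54.240 Mbps × 720 s × 1.06 = 41396.0 Mb
Total: 250618.8 Mb = 31327.3 MB.
At 10 Mbps: 250618.8 / 10 = 25062 s ≈ 6.96 hours.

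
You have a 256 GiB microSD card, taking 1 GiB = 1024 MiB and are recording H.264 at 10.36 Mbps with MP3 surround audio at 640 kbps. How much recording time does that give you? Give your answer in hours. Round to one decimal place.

Audio: 640 kbps = 0.640 Mbps.
Total bitrate: 10.36 + 0.640 = 11.000 Mbps.
Capacity: 256 GiB = 2,199,023 Mb.
Recording time: 2,199,023 / 11.000 = 199,911 s ≈ 55.5 hours.

55.5 hours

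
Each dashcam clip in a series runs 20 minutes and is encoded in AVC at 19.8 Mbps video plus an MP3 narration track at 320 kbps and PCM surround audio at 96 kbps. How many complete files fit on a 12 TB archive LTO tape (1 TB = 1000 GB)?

20 min = 1200 s
Audio total: 320 + 96 = 416 kbps = 0.416 Mbps.
Total bitrate: 20.216 Mbps.
Per item: 20.216 Mbps × 1200 s = 24,259 Mb = 3,032 MB.
Capacity: 12 TB = 96,000,000 Mb; 3957.26 items → 3957 complete.

3957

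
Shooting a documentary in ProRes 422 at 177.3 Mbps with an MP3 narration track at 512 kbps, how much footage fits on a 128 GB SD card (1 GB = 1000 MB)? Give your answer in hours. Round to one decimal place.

1.6 hours

Audio: 512 kbps = 0.512 Mbps.
Total bitrate: 177.3 + 0.512 = 177.812 Mbps.
Capacity: 128 GB = 1,024,000 Mb.
Recording time: 1,024,000 / 177.812 = 5,759 s ≈ 1.60 hours.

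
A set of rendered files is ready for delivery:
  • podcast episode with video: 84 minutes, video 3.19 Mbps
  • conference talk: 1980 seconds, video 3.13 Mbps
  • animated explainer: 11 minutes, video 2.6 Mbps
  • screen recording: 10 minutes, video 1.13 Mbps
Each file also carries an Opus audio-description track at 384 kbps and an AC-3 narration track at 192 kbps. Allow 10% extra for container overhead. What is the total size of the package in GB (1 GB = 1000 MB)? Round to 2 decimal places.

4.05 GB

Audio total: 384 + 192 = 576 kbps = 0.576 Mbps.
podcast episode with video: 3.766 Mbps × 5040 s × 1.10 = 20878.7 Mb
conference talk: 3.706 Mbps × 1980 s × 1.10 = 8071.7 Mb
animated explainer: 3.176 Mbps × 660 s × 1.10 = 2305.8 Mb
screen recording: 1.706 Mbps × 600 s × 1.10 = 1126.0 Mb
Total: 32382.1 Mb = 4047.8 MB.
= 4.048 GB.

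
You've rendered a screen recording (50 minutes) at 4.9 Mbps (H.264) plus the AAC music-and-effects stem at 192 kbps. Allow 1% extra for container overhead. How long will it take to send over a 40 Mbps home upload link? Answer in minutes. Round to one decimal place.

50 min = 3000 s
Audio: 192 kbps = 0.192 Mbps.
Total bitrate: 5.092 Mbps.
File: 5.092 Mbps × 3000 s = 15276.0 Mb.
With 1% container overhead: ×1.01. → 15428.8 Mb.
At 40 Mbps: 15428.8 / 40 = 385.7 s ≈ 6.43 minutes.

6.4 minutes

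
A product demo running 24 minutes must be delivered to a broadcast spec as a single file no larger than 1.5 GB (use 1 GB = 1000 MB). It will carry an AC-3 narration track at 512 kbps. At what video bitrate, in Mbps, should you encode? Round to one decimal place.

7.8 Mbps

Budget: 1.5 GB = 12000.0 Mb.
24 min = 1440 s
Total bitrate budget: 12000.0 Mb / 1440 s = 8.333 Mbps.
Audio: 512 kbps = 0.512 Mbps.
Video: 8.333 − 0.512 = 7.821 Mbps.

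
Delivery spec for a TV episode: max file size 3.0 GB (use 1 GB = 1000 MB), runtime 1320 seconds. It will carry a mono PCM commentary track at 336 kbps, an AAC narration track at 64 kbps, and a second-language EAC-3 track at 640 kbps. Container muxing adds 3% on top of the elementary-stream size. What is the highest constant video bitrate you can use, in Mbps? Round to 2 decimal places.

Budget: 3.0 GB = 24000.0 Mb.
Stream payload after overhead: 24000.0 / 1.03 = 23301.0 Mb.
Total bitrate budget: 23301.0 Mb / 1320 s = 17.652 Mbps.
Audio total: 336 + 64 + 640 = 1040 kbps = 1.040 Mbps.
Video: 17.652 − 1.040 = 16.612 Mbps.

16.61 Mbps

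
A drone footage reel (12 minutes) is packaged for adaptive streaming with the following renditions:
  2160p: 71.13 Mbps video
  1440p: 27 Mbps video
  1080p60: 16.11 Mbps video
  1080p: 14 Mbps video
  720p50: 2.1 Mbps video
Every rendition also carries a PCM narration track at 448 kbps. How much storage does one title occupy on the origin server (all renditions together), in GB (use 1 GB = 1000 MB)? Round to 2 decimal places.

12 min = 720 s
Audio: 448 kbps = 0.448 Mbps.
Sum of rendition bitrates: (71.13+0.448) + (27+0.448) + (16.11+0.448) + (14+0.448) + (2.1+0.448) = 132.580 Mbps.
× 720 s = 95,458 Mb = 11,932 MB = 11.93 GB.

11.93 GB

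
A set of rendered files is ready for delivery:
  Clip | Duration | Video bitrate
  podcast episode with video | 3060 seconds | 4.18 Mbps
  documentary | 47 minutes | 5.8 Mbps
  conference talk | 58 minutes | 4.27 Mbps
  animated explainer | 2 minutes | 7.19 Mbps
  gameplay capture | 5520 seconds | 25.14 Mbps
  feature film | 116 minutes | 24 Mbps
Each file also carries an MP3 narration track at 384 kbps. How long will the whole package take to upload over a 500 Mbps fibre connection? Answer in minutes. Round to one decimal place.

12.0 minutes

Audio: 384 kbps = 0.384 Mbps.
podcast episode with video: 4.564 Mbps × 3060 s = 13965.8 Mb
documentary: 6.184 Mbps × 2820 s = 17438.9 Mb
conference talk: 4.654 Mbps × 3480 s = 16195.9 Mb
animated explainer: 7.574 Mbps × 120 s = 908.9 Mb
gameplay capture: 25.524 Mbps × 5520 s = 140892.5 Mb
feature film: 24.384 Mbps × 6960 s = 169712.6 Mb
Total: 359114.6 Mb = 44889.3 MB.
At 500 Mbps: 359114.6 / 500 = 718 s ≈ 12 minutes.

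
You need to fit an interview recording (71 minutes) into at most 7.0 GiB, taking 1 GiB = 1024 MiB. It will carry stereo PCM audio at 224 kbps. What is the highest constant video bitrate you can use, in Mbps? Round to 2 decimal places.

Budget: 7.0 GiB = 60129.5 Mb.
71 min = 4260 s
Total bitrate budget: 60129.5 Mb / 4260 s = 14.115 Mbps.
Audio: 224 kbps = 0.224 Mbps.
Video: 14.115 − 0.224 = 13.891 Mbps.

13.89 Mbps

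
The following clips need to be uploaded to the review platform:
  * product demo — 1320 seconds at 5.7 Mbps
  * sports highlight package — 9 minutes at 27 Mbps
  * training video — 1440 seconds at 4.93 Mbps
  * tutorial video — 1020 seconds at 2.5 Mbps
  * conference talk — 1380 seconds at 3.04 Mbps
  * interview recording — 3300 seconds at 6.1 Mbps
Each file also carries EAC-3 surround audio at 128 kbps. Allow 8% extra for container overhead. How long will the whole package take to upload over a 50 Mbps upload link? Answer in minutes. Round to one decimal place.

Audio: 128 kbps = 0.128 Mbps.
product demo: 5.828 Mbps × 1320 s × 1.08 = 8308.4 Mb
sports highlight package: 27.128 Mbps × 540 s × 1.08 = 15821.0 Mb
training video: 5.058 Mbps × 1440 s × 1.08 = 7866.2 Mb
tutorial video: 2.628 Mbps × 1020 s × 1.08 = 2895.0 Mb
conference talk: 3.168 Mbps × 1380 s × 1.08 = 4721.6 Mb
interview recording: 6.228 Mbps × 3300 s × 1.08 = 22196.6 Mb
Total: 61808.8 Mb = 7726.1 MB.
At 50 Mbps: 61808.8 / 50 = 1236 s ≈ 20.6 minutes.

20.6 minutes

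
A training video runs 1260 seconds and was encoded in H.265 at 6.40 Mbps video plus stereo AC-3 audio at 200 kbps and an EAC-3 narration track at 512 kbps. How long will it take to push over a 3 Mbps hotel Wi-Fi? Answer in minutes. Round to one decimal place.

Audio total: 200 + 512 = 712 kbps = 0.712 Mbps.
Total bitrate: 7.112 Mbps.
File: 7.112 Mbps × 1260 s = 8961.1 Mb.
At 3 Mbps: 8961.1 / 3 = 2987.0 s ≈ 49.8 minutes.

49.8 minutes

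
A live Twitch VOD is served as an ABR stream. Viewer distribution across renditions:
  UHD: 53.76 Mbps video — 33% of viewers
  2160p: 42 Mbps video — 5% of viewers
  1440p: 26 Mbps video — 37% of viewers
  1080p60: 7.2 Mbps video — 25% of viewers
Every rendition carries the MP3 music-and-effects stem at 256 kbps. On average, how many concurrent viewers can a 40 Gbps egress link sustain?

1269

Audio: 256 kbps = 0.256 Mbps.
Average per-viewer bitrate: 0.33×54.016 + 0.05×42.256 + 0.37×26.256 + 0.25×7.456 = 31.517 Mbps.
40 Gbps = 40,000 Mbps; 40,000 / 31.517 = 1269.16 → 1269.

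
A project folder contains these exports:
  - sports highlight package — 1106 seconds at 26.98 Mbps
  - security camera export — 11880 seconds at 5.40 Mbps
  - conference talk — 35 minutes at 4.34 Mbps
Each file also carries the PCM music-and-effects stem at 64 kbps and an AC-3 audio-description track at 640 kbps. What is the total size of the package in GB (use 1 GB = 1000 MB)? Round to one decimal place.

Audio total: 64 + 640 = 704 kbps = 0.704 Mbps.
sports highlight package: 27.684 Mbps × 1106 s = 30618.5 Mb
security camera export: 6.104 Mbps × 11880 s = 72515.5 Mb
conference talk: 5.044 Mbps × 2100 s = 10592.4 Mb
Total: 113726.4 Mb = 14215.8 MB.
= 14.22 GB.

14.2 GB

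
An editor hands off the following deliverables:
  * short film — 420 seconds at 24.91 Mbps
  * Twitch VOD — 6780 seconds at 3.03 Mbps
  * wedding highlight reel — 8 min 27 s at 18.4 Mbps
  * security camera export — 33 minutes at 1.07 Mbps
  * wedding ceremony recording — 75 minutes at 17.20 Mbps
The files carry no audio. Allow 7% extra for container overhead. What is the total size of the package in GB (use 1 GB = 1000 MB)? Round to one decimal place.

short film: 24.910 Mbps × 420 s × 1.07 = 11194.6 Mb
Twitch VOD: 3.030 Mbps × 6780 s × 1.07 = 21981.4 Mb
wedding highlight reel: 18.400 Mbps × 507 s × 1.07 = 9981.8 Mb
security camera export: 1.070 Mbps × 1980 s × 1.07 = 2266.9 Mb
wedding ceremony recording: 17.200 Mbps × 4500 s × 1.07 = 82818.0 Mb
Total: 128242.7 Mb = 16030.3 MB.
= 16.03 GB.

16.0 GB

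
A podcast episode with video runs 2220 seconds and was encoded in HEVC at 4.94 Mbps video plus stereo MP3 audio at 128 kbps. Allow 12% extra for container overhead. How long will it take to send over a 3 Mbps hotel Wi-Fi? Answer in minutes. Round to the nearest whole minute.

70 minutes

Audio: 128 kbps = 0.128 Mbps.
Total bitrate: 5.068 Mbps.
File: 5.068 Mbps × 2220 s = 11251.0 Mb.
With 12% container overhead: ×1.12. → 12601.1 Mb.
At 3 Mbps: 12601.1 / 3 = 4200.4 s ≈ 70 minutes.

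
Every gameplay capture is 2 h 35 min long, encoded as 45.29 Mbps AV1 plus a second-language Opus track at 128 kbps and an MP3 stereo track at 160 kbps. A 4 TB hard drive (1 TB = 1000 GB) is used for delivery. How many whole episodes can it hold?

2 h 35 min = 155 min = 9300 s
Audio total: 128 + 160 = 288 kbps = 0.288 Mbps.
Total bitrate: 45.578 Mbps.
Per item: 45.578 Mbps × 9300 s = 423,875 Mb = 52,984 MB.
Capacity: 4 TB = 32,000,000 Mb; 75.49 items → 75 complete.

75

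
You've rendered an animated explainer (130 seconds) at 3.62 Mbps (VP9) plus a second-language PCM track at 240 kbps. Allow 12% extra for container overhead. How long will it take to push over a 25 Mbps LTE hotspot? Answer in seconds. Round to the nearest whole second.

22 seconds

Audio: 240 kbps = 0.240 Mbps.
Total bitrate: 3.860 Mbps.
File: 3.860 Mbps × 130 s = 501.8 Mb.
With 12% container overhead: ×1.12. → 562.0 Mb.
At 25 Mbps: 562.0 / 25 = 22.5 s ≈ 22.5 seconds.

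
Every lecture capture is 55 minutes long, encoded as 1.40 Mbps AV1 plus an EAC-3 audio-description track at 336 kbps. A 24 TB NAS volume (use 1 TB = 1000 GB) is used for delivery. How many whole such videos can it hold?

33514

55 min = 3300 s
Audio: 336 kbps = 0.336 Mbps.
Total bitrate: 1.736 Mbps.
Per item: 1.736 Mbps × 3300 s = 5,729 Mb = 716.1 MB.
Capacity: 24 TB = 192,000,000 Mb; 33514.87 items → 33514 complete.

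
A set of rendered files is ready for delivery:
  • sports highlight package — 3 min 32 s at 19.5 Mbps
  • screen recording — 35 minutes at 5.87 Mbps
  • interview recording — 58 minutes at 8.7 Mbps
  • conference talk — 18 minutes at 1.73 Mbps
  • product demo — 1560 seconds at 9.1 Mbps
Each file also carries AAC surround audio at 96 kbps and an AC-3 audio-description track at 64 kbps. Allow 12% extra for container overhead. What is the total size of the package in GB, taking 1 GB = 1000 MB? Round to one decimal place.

9.0 GB

Audio total: 96 + 64 = 160 kbps = 0.160 Mbps.
sports highlight package: 19.660 Mbps × 212 s × 1.12 = 4668.1 Mb
screen recording: 6.030 Mbps × 2100 s × 1.12 = 14182.6 Mb
interview recording: 8.860 Mbps × 3480 s × 1.12 = 34532.7 Mb
conference talk: 1.890 Mbps × 1080 s × 1.12 = 2286.1 Mb
product demo: 9.260 Mbps × 1560 s × 1.12 = 16179.1 Mb
Total: 71848.6 Mb = 8981.1 MB.
= 8.981 GB.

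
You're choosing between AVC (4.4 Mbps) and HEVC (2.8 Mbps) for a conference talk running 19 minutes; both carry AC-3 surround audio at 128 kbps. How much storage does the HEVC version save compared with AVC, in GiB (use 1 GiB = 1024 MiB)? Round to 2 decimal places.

19 min = 1140 s
Audio: 128 kbps = 0.128 Mbps.
AVC: 4.528 Mbps × 1140 s = 5161.9 Mb = 0.601 GiB.
HEVC: 2.928 Mbps × 1140 s = 3337.9 Mb = 0.389 GiB.
Saving: 0.601 − 0.389 = 0.212 GiB.

0.21 GiB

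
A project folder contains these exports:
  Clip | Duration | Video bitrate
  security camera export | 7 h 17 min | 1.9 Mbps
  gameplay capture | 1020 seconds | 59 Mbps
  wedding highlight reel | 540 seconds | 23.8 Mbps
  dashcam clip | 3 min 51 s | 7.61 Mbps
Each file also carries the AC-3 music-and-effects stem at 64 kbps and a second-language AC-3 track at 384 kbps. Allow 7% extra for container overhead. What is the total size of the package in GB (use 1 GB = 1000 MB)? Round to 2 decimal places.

18.34 GB

Audio total: 64 + 384 = 448 kbps = 0.448 Mbps.
security camera export: 2.348 Mbps × 26220 s × 1.07 = 65874.1 Mb
gameplay capture: 59.448 Mbps × 1020 s × 1.07 = 64881.5 Mb
wedding highlight reel: 24.248 Mbps × 540 s × 1.07 = 14010.5 Mb
dashcam clip: 8.058 Mbps × 231 s × 1.07 = 1991.7 Mb
Total: 146757.8 Mb = 18344.7 MB.
= 18.34 GB.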